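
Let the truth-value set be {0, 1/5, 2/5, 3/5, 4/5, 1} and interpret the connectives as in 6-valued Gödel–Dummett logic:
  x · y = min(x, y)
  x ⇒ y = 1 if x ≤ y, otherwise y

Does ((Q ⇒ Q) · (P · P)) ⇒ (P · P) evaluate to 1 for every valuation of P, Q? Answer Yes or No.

At P = 3/5, Q = 3/5, for instance:
Q ⇒ Q = 3/5 ⇒ 3/5 = 1
P · P = 3/5 · 3/5 = 3/5
(Q ⇒ Q) · (P · P) = 1 · 3/5 = 3/5
((Q ⇒ Q) · (P · P)) ⇒ (P · P) = 3/5 ⇒ 3/5 = 1
and checking the remaining 35 assignments likewise gives ≥ 1 in every case.

Yes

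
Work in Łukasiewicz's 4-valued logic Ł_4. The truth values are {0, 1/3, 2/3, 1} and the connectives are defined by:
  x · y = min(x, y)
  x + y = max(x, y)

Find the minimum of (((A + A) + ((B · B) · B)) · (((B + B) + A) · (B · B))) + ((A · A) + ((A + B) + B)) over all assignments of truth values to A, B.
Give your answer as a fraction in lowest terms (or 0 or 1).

Take A = 0, B = 0:
A + A = 0 + 0 = 0
B · B = 0 · 0 = 0
(B · B) · B = 0 · 0 = 0
(A + A) + ((B · B) · B) = 0 + 0 = 0
B + B = 0 + 0 = 0
(B + B) + A = 0 + 0 = 0
B · B = 0 · 0 = 0
((B + B) + A) · (B · B) = 0 · 0 = 0
((A + A) + ((B · B) · B)) · (((B + B) + A) · (B · B)) = 0 · 0 = 0
A · A = 0 · 0 = 0
A + B = 0 + 0 = 0
(A + B) + B = 0 + 0 = 0
(A · A) + ((A + B) + B) = 0 + 0 = 0
(((A + A) + ((B · B) · B)) · (((B + B) + A) · (B · B))) + ((A · A) + ((A + B) + B)) = 0 + 0 = 0
No assignment yields a value below 0, so this is the minimum.

0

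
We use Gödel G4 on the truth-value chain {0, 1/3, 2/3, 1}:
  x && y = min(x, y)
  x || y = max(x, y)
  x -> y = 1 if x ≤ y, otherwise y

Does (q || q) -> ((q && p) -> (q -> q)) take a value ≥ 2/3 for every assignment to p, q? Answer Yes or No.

p = 0, q = 0 ↦ 1
p = 0, q = 1/3 ↦ 1
p = 0, q = 2/3 ↦ 1
p = 0, q = 1 ↦ 1
p = 1/3, q = 0 ↦ 1
p = 1/3, q = 1/3 ↦ 1
p = 1/3, q = 2/3 ↦ 1
p = 1/3, q = 1 ↦ 1
p = 2/3, q = 0 ↦ 1
p = 2/3, q = 1/3 ↦ 1
p = 2/3, q = 2/3 ↦ 1
p = 2/3, q = 1 ↦ 1
p = 1, q = 0 ↦ 1
p = 1, q = 1/3 ↦ 1
p = 1, q = 2/3 ↦ 1
p = 1, q = 1 ↦ 1
Every assignment gives a value ≥ 2/3.

Yes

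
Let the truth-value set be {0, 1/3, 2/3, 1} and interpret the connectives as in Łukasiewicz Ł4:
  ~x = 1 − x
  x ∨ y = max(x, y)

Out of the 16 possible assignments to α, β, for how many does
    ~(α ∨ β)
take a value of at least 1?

1

α = 0, β = 0 ↦ 1  ≥
α = 0, β = 1/3 ↦ 2/3  <
α = 0, β = 2/3 ↦ 1/3  <
α = 0, β = 1 ↦ 0  <
α = 1/3, β = 0 ↦ 2/3  <
α = 1/3, β = 1/3 ↦ 2/3  <
α = 1/3, β = 2/3 ↦ 1/3  <
α = 1/3, β = 1 ↦ 0  <
α = 2/3, β = 0 ↦ 1/3  <
α = 2/3, β = 1/3 ↦ 1/3  <
α = 2/3, β = 2/3 ↦ 1/3  <
α = 2/3, β = 1 ↦ 0  <
α = 1, β = 0 ↦ 0  <
α = 1, β = 1/3 ↦ 0  <
α = 1, β = 2/3 ↦ 0  <
α = 1, β = 1 ↦ 0  <
So 1 of the 16 assignments meets the threshold.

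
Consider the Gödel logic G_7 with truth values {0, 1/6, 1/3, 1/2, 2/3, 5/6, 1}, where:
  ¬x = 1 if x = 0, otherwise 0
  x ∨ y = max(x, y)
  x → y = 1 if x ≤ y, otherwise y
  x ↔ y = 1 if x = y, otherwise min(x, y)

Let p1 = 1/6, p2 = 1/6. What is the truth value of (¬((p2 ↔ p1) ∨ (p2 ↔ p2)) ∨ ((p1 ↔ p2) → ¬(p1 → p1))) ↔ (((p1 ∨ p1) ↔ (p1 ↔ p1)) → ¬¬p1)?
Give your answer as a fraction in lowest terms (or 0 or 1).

p2 ↔ p1 = 1/6 ↔ 1/6 = 1
p2 ↔ p2 = 1/6 ↔ 1/6 = 1
(p2 ↔ p1) ∨ (p2 ↔ p2) = 1 ∨ 1 = 1
¬((p2 ↔ p1) ∨ (p2 ↔ p2)) = ¬1 = 0
p1 ↔ p2 = 1/6 ↔ 1/6 = 1
p1 → p1 = 1/6 → 1/6 = 1
¬(p1 → p1) = ¬1 = 0
(p1 ↔ p2) → ¬(p1 → p1) = 1 → 0 = 0
¬((p2 ↔ p1) ∨ (p2 ↔ p2)) ∨ ((p1 ↔ p2) → ¬(p1 → p1)) = 0 ∨ 0 = 0
p1 ∨ p1 = 1/6 ∨ 1/6 = 1/6
p1 ↔ p1 = 1/6 ↔ 1/6 = 1
(p1 ∨ p1) ↔ (p1 ↔ p1) = 1/6 ↔ 1 = 1/6
¬p1 = ¬1/6 = 0
¬¬p1 = ¬0 = 1
((p1 ∨ p1) ↔ (p1 ↔ p1)) → ¬¬p1 = 1/6 → 1 = 1
(¬((p2 ↔ p1) ∨ (p2 ↔ p2)) ∨ ((p1 ↔ p2) → ¬(p1 → p1))) ↔ (((p1 ∨ p1) ↔ (p1 ↔ p1)) → ¬¬p1) = 0 ↔ 1 = 0

0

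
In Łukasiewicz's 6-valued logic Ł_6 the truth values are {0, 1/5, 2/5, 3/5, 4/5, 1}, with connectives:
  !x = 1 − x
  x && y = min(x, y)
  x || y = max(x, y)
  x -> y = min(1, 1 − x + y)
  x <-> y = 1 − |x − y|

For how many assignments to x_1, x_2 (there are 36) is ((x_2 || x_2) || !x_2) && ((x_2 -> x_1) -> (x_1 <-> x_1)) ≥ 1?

value 1: 12 assignments (counts)
value 4/5: 12 assignments
value 3/5: 12 assignments
So 12 of the 36 assignments meet the threshold.

12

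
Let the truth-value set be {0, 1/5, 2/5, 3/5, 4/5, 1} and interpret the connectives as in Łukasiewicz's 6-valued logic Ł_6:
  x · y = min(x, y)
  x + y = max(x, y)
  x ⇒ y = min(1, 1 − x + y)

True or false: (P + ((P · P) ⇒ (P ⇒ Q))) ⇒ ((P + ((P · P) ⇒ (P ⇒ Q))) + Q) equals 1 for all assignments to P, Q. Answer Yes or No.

Yes

At P = 0, Q = 3/5, for instance:
P · P = 0 · 0 = 0
P ⇒ Q = 0 ⇒ 3/5 = 1
(P · P) ⇒ (P ⇒ Q) = 0 ⇒ 1 = 1
P + ((P · P) ⇒ (P ⇒ Q)) = 0 + 1 = 1
(P + ((P · P) ⇒ (P ⇒ Q))) + Q = 1 + 3/5 = 1
(P + ((P · P) ⇒ (P ⇒ Q))) ⇒ ((P + ((P · P) ⇒ (P ⇒ Q))) + Q) = 1 ⇒ 1 = 1
and checking the remaining 35 assignments likewise gives ≥ 1 in every case.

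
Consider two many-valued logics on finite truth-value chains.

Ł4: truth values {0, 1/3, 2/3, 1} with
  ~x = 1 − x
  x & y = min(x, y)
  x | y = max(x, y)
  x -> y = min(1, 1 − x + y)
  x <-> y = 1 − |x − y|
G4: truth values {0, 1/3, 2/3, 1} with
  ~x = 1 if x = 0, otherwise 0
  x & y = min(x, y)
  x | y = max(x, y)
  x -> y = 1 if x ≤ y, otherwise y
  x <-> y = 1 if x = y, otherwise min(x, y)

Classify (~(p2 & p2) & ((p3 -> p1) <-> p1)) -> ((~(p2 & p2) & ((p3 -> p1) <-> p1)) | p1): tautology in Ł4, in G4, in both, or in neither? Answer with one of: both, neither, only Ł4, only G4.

both

In Ł4: every assignment gives 1 — tautology.
In G4: every assignment gives 1 — tautology.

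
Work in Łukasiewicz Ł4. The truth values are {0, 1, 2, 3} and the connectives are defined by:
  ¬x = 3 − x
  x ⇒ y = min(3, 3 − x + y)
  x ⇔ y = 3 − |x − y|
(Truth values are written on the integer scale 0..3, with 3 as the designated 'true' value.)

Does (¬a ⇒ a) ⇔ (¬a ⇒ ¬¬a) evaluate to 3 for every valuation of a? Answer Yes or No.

a = 0 ↦ 3
a = 1 ↦ 3
a = 2 ↦ 3
a = 3 ↦ 3
Every assignment gives a value ≥ 3.

Yes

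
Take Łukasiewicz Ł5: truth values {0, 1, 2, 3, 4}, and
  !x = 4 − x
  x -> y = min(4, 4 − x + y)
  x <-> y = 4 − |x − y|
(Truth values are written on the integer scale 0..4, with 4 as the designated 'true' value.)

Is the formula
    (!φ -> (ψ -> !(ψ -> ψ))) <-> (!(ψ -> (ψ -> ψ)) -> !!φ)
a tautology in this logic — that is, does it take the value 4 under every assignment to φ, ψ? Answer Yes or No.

Counterexample: take φ = 0, ψ = 1.
!φ = !0 = 4
ψ -> ψ = 1 -> 1 = 4
!(ψ -> ψ) = !4 = 0
ψ -> !(ψ -> ψ) = 1 -> 0 = 3
!φ -> (ψ -> !(ψ -> ψ)) = 4 -> 3 = 3
ψ -> ψ = 1 -> 1 = 4
ψ -> (ψ -> ψ) = 1 -> 4 = 4
!(ψ -> (ψ -> ψ)) = !4 = 0
!φ = !0 = 4
!!φ = !4 = 0
!(ψ -> (ψ -> ψ)) -> !!φ = 0 -> 0 = 4
(!φ -> (ψ -> !(ψ -> ψ))) <-> (!(ψ -> (ψ -> ψ)) -> !!φ) = 3 <-> 4 = 3
This gives 3 ≠ 4.

No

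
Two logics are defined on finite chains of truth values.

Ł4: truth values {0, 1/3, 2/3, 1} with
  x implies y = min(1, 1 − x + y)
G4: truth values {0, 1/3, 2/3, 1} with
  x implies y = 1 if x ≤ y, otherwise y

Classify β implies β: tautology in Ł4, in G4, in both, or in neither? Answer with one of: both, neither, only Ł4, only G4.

In Ł4: every assignment gives 1 — tautology.
In G4: every assignment gives 1 — tautology.

both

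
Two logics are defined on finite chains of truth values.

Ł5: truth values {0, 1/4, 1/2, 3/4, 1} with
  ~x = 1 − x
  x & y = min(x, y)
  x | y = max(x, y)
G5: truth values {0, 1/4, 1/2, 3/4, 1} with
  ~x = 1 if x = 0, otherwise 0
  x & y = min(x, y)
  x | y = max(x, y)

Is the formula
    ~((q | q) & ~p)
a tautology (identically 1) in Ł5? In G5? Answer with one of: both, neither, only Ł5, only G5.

In Ł5: at p = 0, q = 1/4 the value is 3/4 — not a tautology.
In G5: at p = 0, q = 1/4 the value is 0 — not a tautology.

neither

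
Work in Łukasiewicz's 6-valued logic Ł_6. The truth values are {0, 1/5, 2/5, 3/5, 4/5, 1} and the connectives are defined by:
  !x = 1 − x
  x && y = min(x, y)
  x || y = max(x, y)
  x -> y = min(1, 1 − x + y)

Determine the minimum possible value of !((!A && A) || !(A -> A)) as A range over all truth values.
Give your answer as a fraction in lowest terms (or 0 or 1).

3/5

Take A = 2/5:
!A = !2/5 = 3/5
!A && A = 3/5 && 2/5 = 2/5
A -> A = 2/5 -> 2/5 = 1
!(A -> A) = !1 = 0
(!A && A) || !(A -> A) = 2/5 || 0 = 2/5
!((!A && A) || !(A -> A)) = !2/5 = 3/5
No assignment yields a value below 3/5, so this is the minimum.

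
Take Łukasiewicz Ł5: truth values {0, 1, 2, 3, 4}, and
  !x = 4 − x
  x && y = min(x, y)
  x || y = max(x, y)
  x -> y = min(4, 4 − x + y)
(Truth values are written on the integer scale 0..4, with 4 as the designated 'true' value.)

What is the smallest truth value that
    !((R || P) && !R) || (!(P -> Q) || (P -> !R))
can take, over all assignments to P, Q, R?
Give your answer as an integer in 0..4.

2

Take P = 4, Q = 2, R = 2:
R || P = 2 || 4 = 4
!R = !2 = 2
(R || P) && !R = 4 && 2 = 2
!((R || P) && !R) = !2 = 2
P -> Q = 4 -> 2 = 2
!(P -> Q) = !2 = 2
!R = !2 = 2
P -> !R = 4 -> 2 = 2
!(P -> Q) || (P -> !R) = 2 || 2 = 2
!((R || P) && !R) || (!(P -> Q) || (P -> !R)) = 2 || 2 = 2
No assignment yields a value below 2, so this is the minimum.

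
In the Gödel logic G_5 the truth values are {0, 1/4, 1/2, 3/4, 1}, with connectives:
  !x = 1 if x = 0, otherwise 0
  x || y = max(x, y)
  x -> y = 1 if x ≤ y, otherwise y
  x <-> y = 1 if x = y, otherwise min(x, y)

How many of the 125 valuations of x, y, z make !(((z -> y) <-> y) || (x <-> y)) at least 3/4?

4

value 1: 4 assignments (counts)
value 0: 121 assignments
So 4 of the 125 assignments meet the threshold.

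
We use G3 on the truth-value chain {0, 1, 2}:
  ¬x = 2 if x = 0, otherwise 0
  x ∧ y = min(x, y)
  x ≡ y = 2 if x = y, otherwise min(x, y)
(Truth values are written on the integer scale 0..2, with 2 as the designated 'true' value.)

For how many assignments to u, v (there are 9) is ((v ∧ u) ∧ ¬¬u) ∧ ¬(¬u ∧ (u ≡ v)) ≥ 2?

1

u = 0, v = 0 ↦ 0  <
u = 0, v = 1 ↦ 0  <
u = 0, v = 2 ↦ 0  <
u = 1, v = 0 ↦ 0  <
u = 1, v = 1 ↦ 1  <
u = 1, v = 2 ↦ 1  <
u = 2, v = 0 ↦ 0  <
u = 2, v = 1 ↦ 1  <
u = 2, v = 2 ↦ 2  ≥
So 1 of the 9 assignments meets the threshold.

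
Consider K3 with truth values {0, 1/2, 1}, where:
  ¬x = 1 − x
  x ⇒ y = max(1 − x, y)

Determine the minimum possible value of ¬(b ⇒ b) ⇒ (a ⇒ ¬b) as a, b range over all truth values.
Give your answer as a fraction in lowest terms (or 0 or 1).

1/2

Take a = 1/2, b = 1/2:
b ⇒ b = 1/2 ⇒ 1/2 = 1/2
¬(b ⇒ b) = ¬1/2 = 1/2
¬b = ¬1/2 = 1/2
a ⇒ ¬b = 1/2 ⇒ 1/2 = 1/2
¬(b ⇒ b) ⇒ (a ⇒ ¬b) = 1/2 ⇒ 1/2 = 1/2
No assignment yields a value below 1/2, so this is the minimum.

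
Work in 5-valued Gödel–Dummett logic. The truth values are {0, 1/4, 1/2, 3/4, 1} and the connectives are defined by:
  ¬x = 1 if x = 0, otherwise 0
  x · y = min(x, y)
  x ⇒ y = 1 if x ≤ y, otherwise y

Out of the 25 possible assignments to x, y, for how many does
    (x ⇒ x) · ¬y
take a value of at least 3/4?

5

value 1: 5 assignments (counts)
value 0: 20 assignments
So 5 of the 25 assignments meet the threshold.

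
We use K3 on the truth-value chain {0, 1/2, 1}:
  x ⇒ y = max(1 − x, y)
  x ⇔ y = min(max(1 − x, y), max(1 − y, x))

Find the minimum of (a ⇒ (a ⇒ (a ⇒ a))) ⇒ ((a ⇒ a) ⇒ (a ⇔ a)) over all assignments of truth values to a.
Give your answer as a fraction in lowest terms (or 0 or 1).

Take a = 1/2:
a ⇒ a = 1/2 ⇒ 1/2 = 1/2
a ⇒ (a ⇒ a) = 1/2 ⇒ 1/2 = 1/2
a ⇒ (a ⇒ (a ⇒ a)) = 1/2 ⇒ 1/2 = 1/2
a ⇒ a = 1/2 ⇒ 1/2 = 1/2
a ⇔ a = 1/2 ⇔ 1/2 = 1/2
(a ⇒ a) ⇒ (a ⇔ a) = 1/2 ⇒ 1/2 = 1/2
(a ⇒ (a ⇒ (a ⇒ a))) ⇒ ((a ⇒ a) ⇒ (a ⇔ a)) = 1/2 ⇒ 1/2 = 1/2
No assignment yields a value below 1/2, so this is the minimum.

1/2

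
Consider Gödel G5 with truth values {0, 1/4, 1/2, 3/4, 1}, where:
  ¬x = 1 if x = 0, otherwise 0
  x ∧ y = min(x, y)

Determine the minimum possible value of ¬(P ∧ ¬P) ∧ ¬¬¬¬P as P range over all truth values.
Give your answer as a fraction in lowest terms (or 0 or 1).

0

Take P = 0:
¬P = ¬0 = 1
P ∧ ¬P = 0 ∧ 1 = 0
¬(P ∧ ¬P) = ¬0 = 1
¬P = ¬0 = 1
¬¬P = ¬1 = 0
¬¬¬P = ¬0 = 1
¬¬¬¬P = ¬1 = 0
¬(P ∧ ¬P) ∧ ¬¬¬¬P = 1 ∧ 0 = 0
No assignment yields a value below 0, so this is the minimum.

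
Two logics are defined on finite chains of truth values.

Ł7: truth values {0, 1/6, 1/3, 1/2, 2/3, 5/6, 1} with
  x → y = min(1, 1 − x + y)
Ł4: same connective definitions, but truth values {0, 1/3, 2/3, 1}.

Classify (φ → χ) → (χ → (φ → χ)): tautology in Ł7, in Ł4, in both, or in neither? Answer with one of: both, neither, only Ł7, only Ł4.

both

In Ł7: every assignment gives 1 — tautology.
In Ł4: every assignment gives 1 — tautology.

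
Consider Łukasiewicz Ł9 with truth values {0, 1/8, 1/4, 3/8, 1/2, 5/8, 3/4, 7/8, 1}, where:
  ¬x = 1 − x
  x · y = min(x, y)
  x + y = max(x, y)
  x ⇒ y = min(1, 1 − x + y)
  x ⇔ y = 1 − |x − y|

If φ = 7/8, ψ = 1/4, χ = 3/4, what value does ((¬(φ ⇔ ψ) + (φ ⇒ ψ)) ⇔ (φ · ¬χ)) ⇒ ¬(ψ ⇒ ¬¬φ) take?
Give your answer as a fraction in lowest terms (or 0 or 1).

φ ⇔ ψ = 7/8 ⇔ 1/4 = 3/8
¬(φ ⇔ ψ) = ¬3/8 = 5/8
φ ⇒ ψ = 7/8 ⇒ 1/4 = 3/8
¬(φ ⇔ ψ) + (φ ⇒ ψ) = 5/8 + 3/8 = 5/8
¬χ = ¬3/4 = 1/4
φ · ¬χ = 7/8 · 1/4 = 1/4
(¬(φ ⇔ ψ) + (φ ⇒ ψ)) ⇔ (φ · ¬χ) = 5/8 ⇔ 1/4 = 5/8
¬φ = ¬7/8 = 1/8
¬¬φ = ¬1/8 = 7/8
ψ ⇒ ¬¬φ = 1/4 ⇒ 7/8 = 1
¬(ψ ⇒ ¬¬φ) = ¬1 = 0
((¬(φ ⇔ ψ) + (φ ⇒ ψ)) ⇔ (φ · ¬χ)) ⇒ ¬(ψ ⇒ ¬¬φ) = 5/8 ⇒ 0 = 3/8

3/8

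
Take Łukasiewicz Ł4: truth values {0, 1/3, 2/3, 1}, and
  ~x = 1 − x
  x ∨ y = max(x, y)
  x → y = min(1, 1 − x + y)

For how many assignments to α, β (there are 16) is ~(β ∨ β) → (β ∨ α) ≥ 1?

11

α = 0, β = 0 ↦ 0  <
α = 0, β = 1/3 ↦ 2/3  <
α = 0, β = 2/3 ↦ 1  ≥
α = 0, β = 1 ↦ 1  ≥
α = 1/3, β = 0 ↦ 1/3  <
α = 1/3, β = 1/3 ↦ 2/3  <
α = 1/3, β = 2/3 ↦ 1  ≥
α = 1/3, β = 1 ↦ 1  ≥
α = 2/3, β = 0 ↦ 2/3  <
α = 2/3, β = 1/3 ↦ 1  ≥
α = 2/3, β = 2/3 ↦ 1  ≥
α = 2/3, β = 1 ↦ 1  ≥
α = 1, β = 0 ↦ 1  ≥
α = 1, β = 1/3 ↦ 1  ≥
α = 1, β = 2/3 ↦ 1  ≥
α = 1, β = 1 ↦ 1  ≥
So 11 of the 16 assignments meet the threshold.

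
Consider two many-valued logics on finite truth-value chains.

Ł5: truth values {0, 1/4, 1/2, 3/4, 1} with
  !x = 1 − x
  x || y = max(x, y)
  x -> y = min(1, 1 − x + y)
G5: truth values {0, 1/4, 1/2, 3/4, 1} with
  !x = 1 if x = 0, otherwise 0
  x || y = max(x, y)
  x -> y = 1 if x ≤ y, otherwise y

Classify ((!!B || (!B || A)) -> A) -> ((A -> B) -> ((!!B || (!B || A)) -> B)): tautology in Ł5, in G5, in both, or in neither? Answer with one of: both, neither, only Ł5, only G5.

In Ł5: every assignment gives 1 — tautology.
In G5: every assignment gives 1 — tautology.

both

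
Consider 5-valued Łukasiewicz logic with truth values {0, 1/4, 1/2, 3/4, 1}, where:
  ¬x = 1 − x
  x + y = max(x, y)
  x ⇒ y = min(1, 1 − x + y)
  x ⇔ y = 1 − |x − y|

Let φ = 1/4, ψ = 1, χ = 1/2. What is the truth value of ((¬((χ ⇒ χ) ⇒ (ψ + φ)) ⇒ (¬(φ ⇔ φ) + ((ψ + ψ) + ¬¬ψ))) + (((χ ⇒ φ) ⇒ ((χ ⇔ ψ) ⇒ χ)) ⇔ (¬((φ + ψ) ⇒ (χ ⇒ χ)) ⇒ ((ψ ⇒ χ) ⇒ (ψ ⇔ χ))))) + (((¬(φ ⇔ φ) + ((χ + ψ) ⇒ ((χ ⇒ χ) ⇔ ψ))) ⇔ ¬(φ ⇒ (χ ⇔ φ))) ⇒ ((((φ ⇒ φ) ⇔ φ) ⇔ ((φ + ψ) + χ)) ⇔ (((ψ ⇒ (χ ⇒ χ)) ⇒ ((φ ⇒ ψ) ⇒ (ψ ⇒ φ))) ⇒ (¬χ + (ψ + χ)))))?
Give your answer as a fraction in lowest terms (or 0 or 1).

1

χ ⇒ χ = 1/2 ⇒ 1/2 = 1
ψ + φ = 1 + 1/4 = 1
(χ ⇒ χ) ⇒ (ψ + φ) = 1 ⇒ 1 = 1
¬((χ ⇒ χ) ⇒ (ψ + φ)) = ¬1 = 0
φ ⇔ φ = 1/4 ⇔ 1/4 = 1
¬(φ ⇔ φ) = ¬1 = 0
ψ + ψ = 1 + 1 = 1
¬ψ = ¬1 = 0
¬¬ψ = ¬0 = 1
(ψ + ψ) + ¬¬ψ = 1 + 1 = 1
¬(φ ⇔ φ) + ((ψ + ψ) + ¬¬ψ) = 0 + 1 = 1
¬((χ ⇒ χ) ⇒ (ψ + φ)) ⇒ (¬(φ ⇔ φ) + ((ψ + ψ) + ¬¬ψ)) = 0 ⇒ 1 = 1
χ ⇒ φ = 1/2 ⇒ 1/4 = 3/4
χ ⇔ ψ = 1/2 ⇔ 1 = 1/2
(χ ⇔ ψ) ⇒ χ = 1/2 ⇒ 1/2 = 1
(χ ⇒ φ) ⇒ ((χ ⇔ ψ) ⇒ χ) = 3/4 ⇒ 1 = 1
φ + ψ = 1/4 + 1 = 1
χ ⇒ χ = 1/2 ⇒ 1/2 = 1
(φ + ψ) ⇒ (χ ⇒ χ) = 1 ⇒ 1 = 1
¬((φ + ψ) ⇒ (χ ⇒ χ)) = ¬1 = 0
ψ ⇒ χ = 1 ⇒ 1/2 = 1/2
ψ ⇔ χ = 1 ⇔ 1/2 = 1/2
(ψ ⇒ χ) ⇒ (ψ ⇔ χ) = 1/2 ⇒ 1/2 = 1
¬((φ + ψ) ⇒ (χ ⇒ χ)) ⇒ ((ψ ⇒ χ) ⇒ (ψ ⇔ χ)) = 0 ⇒ 1 = 1
((χ ⇒ φ) ⇒ ((χ ⇔ ψ) ⇒ χ)) ⇔ (¬((φ + ψ) ⇒ (χ ⇒ χ)) ⇒ ((ψ ⇒ χ) ⇒ (ψ ⇔ χ))) = 1 ⇔ 1 = 1
(¬((χ ⇒ χ) ⇒ (ψ + φ)) ⇒ (¬(φ ⇔ φ) + ((ψ + ψ) + ¬¬ψ))) + (((χ ⇒ φ) ⇒ ((χ ⇔ ψ) ⇒ χ)) ⇔ (¬((φ + ψ) ⇒ (χ ⇒ χ)) ⇒ ((ψ ⇒ χ) ⇒ (ψ ⇔ χ)))) = 1 + 1 = 1
φ ⇔ φ = 1/4 ⇔ 1/4 = 1
¬(φ ⇔ φ) = ¬1 = 0
χ + ψ = 1/2 + 1 = 1
χ ⇒ χ = 1/2 ⇒ 1/2 = 1
(χ ⇒ χ) ⇔ ψ = 1 ⇔ 1 = 1
(χ + ψ) ⇒ ((χ ⇒ χ) ⇔ ψ) = 1 ⇒ 1 = 1
¬(φ ⇔ φ) + ((χ + ψ) ⇒ ((χ ⇒ χ) ⇔ ψ)) = 0 + 1 = 1
χ ⇔ φ = 1/2 ⇔ 1/4 = 3/4
φ ⇒ (χ ⇔ φ) = 1/4 ⇒ 3/4 = 1
¬(φ ⇒ (χ ⇔ φ)) = ¬1 = 0
(¬(φ ⇔ φ) + ((χ + ψ) ⇒ ((χ ⇒ χ) ⇔ ψ))) ⇔ ¬(φ ⇒ (χ ⇔ φ)) = 1 ⇔ 0 = 0
φ ⇒ φ = 1/4 ⇒ 1/4 = 1
(φ ⇒ φ) ⇔ φ = 1 ⇔ 1/4 = 1/4
φ + ψ = 1/4 + 1 = 1
(φ + ψ) + χ = 1 + 1/2 = 1
((φ ⇒ φ) ⇔ φ) ⇔ ((φ + ψ) + χ) = 1/4 ⇔ 1 = 1/4
χ ⇒ χ = 1/2 ⇒ 1/2 = 1
ψ ⇒ (χ ⇒ χ) = 1 ⇒ 1 = 1
φ ⇒ ψ = 1/4 ⇒ 1 = 1
ψ ⇒ φ = 1 ⇒ 1/4 = 1/4
(φ ⇒ ψ) ⇒ (ψ ⇒ φ) = 1 ⇒ 1/4 = 1/4
(ψ ⇒ (χ ⇒ χ)) ⇒ ((φ ⇒ ψ) ⇒ (ψ ⇒ φ)) = 1 ⇒ 1/4 = 1/4
¬χ = ¬1/2 = 1/2
ψ + χ = 1 + 1/2 = 1
¬χ + (ψ + χ) = 1/2 + 1 = 1
((ψ ⇒ (χ ⇒ χ)) ⇒ ((φ ⇒ ψ) ⇒ (ψ ⇒ φ))) ⇒ (¬χ + (ψ + χ)) = 1/4 ⇒ 1 = 1
(((φ ⇒ φ) ⇔ φ) ⇔ ((φ + ψ) + χ)) ⇔ (((ψ ⇒ (χ ⇒ χ)) ⇒ ((φ ⇒ ψ) ⇒ (ψ ⇒ φ))) ⇒ (¬χ + (ψ + χ))) = 1/4 ⇔ 1 = 1/4
((¬(φ ⇔ φ) + ((χ + ψ) ⇒ ((χ ⇒ χ) ⇔ ψ))) ⇔ ¬(φ ⇒ (χ ⇔ φ))) ⇒ ((((φ ⇒ φ) ⇔ φ) ⇔ ((φ + ψ) + χ)) ⇔ (((ψ ⇒ (χ ⇒ χ)) ⇒ ((φ ⇒ ψ) ⇒ (ψ ⇒ φ))) ⇒ (¬χ + (ψ + χ)))) = 0 ⇒ 1/4 = 1
((¬((χ ⇒ χ) ⇒ (ψ + φ)) ⇒ (¬(φ ⇔ φ) + ((ψ + ψ) + ¬¬ψ))) + (((χ ⇒ φ) ⇒ ((χ ⇔ ψ) ⇒ χ)) ⇔ (¬((φ + ψ) ⇒ (χ ⇒ χ)) ⇒ ((ψ ⇒ χ) ⇒ (ψ ⇔ χ))))) + (((¬(φ ⇔ φ) + ((χ + ψ) ⇒ ((χ ⇒ χ) ⇔ ψ))) ⇔ ¬(φ ⇒ (χ ⇔ φ))) ⇒ ((((φ ⇒ φ) ⇔ φ) ⇔ ((φ + ψ) + χ)) ⇔ (((ψ ⇒ (χ ⇒ χ)) ⇒ ((φ ⇒ ψ) ⇒ (ψ ⇒ φ))) ⇒ (¬χ + (ψ + χ))))) = 1 + 1 = 1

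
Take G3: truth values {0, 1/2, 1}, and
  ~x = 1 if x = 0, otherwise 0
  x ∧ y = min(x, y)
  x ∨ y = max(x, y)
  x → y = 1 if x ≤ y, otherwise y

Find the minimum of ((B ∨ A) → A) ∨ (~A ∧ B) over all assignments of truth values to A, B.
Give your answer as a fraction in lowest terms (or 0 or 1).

Take A = 0, B = 1/2:
B ∨ A = 1/2 ∨ 0 = 1/2
(B ∨ A) → A = 1/2 → 0 = 0
~A = ~0 = 1
~A ∧ B = 1 ∧ 1/2 = 1/2
((B ∨ A) → A) ∨ (~A ∧ B) = 0 ∨ 1/2 = 1/2
No assignment yields a value below 1/2, so this is the minimum.

1/2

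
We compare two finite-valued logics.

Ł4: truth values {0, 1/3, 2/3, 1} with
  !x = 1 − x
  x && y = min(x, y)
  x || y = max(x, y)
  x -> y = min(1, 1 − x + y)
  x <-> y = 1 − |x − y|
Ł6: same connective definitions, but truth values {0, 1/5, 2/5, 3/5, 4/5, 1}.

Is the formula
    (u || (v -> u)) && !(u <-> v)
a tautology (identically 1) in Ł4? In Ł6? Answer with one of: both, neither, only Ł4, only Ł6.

neither

In Ł4: at u = 0, v = 0 the value is 0 — not a tautology.
In Ł6: at u = 0, v = 0 the value is 0 — not a tautology.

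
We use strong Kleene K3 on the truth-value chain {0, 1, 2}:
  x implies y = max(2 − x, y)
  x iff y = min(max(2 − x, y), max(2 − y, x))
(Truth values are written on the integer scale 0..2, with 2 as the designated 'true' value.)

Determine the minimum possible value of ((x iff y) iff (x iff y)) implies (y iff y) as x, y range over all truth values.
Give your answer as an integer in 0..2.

1

Take x = 0, y = 1:
x iff y = 0 iff 1 = 1
x iff y = 0 iff 1 = 1
(x iff y) iff (x iff y) = 1 iff 1 = 1
y iff y = 1 iff 1 = 1
((x iff y) iff (x iff y)) implies (y iff y) = 1 implies 1 = 1
No assignment yields a value below 1, so this is the minimum.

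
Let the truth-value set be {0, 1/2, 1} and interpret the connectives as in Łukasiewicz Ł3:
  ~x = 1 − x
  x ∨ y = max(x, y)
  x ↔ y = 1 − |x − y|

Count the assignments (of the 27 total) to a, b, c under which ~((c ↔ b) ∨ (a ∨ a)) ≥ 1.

2

value 1: 2 assignments (counts)
value 1/2: 10 assignments
value 0: 15 assignments
So 2 of the 27 assignments meet the threshold.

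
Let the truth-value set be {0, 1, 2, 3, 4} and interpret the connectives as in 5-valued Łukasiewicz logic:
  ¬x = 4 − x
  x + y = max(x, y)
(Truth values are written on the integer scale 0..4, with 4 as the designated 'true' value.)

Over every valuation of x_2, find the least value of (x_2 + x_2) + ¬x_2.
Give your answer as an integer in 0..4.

Take x_2 = 2:
x_2 + x_2 = 2 + 2 = 2
¬x_2 = ¬2 = 2
(x_2 + x_2) + ¬x_2 = 2 + 2 = 2
No assignment yields a value below 2, so this is the minimum.

2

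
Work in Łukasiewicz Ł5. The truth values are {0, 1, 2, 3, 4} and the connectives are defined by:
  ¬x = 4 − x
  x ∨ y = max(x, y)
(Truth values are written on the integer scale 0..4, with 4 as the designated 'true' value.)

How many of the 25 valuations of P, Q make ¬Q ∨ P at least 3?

value 4: 9 assignments (counts)
value 3: 7 assignments (counts)
value 2: 5 assignments
value 1: 3 assignments
value 0: 1 assignment
So 16 of the 25 assignments meet the threshold.

16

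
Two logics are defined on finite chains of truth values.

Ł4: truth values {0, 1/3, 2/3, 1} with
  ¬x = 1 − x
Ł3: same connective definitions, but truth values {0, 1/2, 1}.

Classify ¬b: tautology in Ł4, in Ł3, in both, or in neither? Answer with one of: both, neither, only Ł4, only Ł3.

neither

In Ł4: at b = 1/3 the value is 2/3 — not a tautology.
In Ł3: at b = 1/2 the value is 1/2 — not a tautology.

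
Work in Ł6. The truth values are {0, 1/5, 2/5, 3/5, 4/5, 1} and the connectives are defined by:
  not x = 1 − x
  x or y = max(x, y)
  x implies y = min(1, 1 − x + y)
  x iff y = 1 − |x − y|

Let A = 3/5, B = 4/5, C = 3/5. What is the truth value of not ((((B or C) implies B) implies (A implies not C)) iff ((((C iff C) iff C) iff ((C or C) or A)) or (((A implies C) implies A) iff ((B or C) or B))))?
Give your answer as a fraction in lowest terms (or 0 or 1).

B or C = 4/5 or 3/5 = 4/5
(B or C) implies B = 4/5 implies 4/5 = 1
not C = not 3/5 = 2/5
A implies not C = 3/5 implies 2/5 = 4/5
((B or C) implies B) implies (A implies not C) = 1 implies 4/5 = 4/5
C iff C = 3/5 iff 3/5 = 1
(C iff C) iff C = 1 iff 3/5 = 3/5
C or C = 3/5 or 3/5 = 3/5
(C or C) or A = 3/5 or 3/5 = 3/5
((C iff C) iff C) iff ((C or C) or A) = 3/5 iff 3/5 = 1
A implies C = 3/5 implies 3/5 = 1
(A implies C) implies A = 1 implies 3/5 = 3/5
B or C = 4/5 or 3/5 = 4/5
(B or C) or B = 4/5 or 4/5 = 4/5
((A implies C) implies A) iff ((B or C) or B) = 3/5 iff 4/5 = 4/5
(((C iff C) iff C) iff ((C or C) or A)) or (((A implies C) implies A) iff ((B or C) or B)) = 1 or 4/5 = 1
(((B or C) implies B) implies (A implies not C)) iff ((((C iff C) iff C) iff ((C or C) or A)) or (((A implies C) implies A) iff ((B or C) or B))) = 4/5 iff 1 = 4/5
not ((((B or C) implies B) implies (A implies not C)) iff ((((C iff C) iff C) iff ((C or C) or A)) or (((A implies C) implies A) iff ((B or C) or B)))) = not 4/5 = 1/5

1/5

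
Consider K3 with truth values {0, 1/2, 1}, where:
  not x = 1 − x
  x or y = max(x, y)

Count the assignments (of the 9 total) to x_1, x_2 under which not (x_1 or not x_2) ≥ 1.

x_1 = 0, x_2 = 0 ↦ 0  <
x_1 = 0, x_2 = 1/2 ↦ 1/2  <
x_1 = 0, x_2 = 1 ↦ 1  ≥
x_1 = 1/2, x_2 = 0 ↦ 0  <
x_1 = 1/2, x_2 = 1/2 ↦ 1/2  <
x_1 = 1/2, x_2 = 1 ↦ 1/2  <
x_1 = 1, x_2 = 0 ↦ 0  <
x_1 = 1, x_2 = 1/2 ↦ 0  <
x_1 = 1, x_2 = 1 ↦ 0  <
So 1 of the 9 assignments meets the threshold.

1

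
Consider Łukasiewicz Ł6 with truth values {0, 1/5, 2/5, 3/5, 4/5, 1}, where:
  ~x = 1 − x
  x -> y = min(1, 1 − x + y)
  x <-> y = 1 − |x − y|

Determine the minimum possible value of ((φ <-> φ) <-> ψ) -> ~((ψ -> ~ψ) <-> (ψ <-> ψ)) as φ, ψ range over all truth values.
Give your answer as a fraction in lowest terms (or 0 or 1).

Take φ = 0, ψ = 2/5:
φ <-> φ = 0 <-> 0 = 1
(φ <-> φ) <-> ψ = 1 <-> 2/5 = 2/5
~ψ = ~2/5 = 3/5
ψ -> ~ψ = 2/5 -> 3/5 = 1
ψ <-> ψ = 2/5 <-> 2/5 = 1
(ψ -> ~ψ) <-> (ψ <-> ψ) = 1 <-> 1 = 1
~((ψ -> ~ψ) <-> (ψ <-> ψ)) = ~1 = 0
((φ <-> φ) <-> ψ) -> ~((ψ -> ~ψ) <-> (ψ <-> ψ)) = 2/5 -> 0 = 3/5
No assignment yields a value below 3/5, so this is the minimum.

3/5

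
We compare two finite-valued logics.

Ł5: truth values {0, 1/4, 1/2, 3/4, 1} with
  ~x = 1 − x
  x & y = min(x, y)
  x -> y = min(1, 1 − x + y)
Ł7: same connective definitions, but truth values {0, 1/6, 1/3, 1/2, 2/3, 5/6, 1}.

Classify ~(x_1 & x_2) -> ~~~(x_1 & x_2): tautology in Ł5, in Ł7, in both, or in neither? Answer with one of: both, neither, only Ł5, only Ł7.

both

In Ł5: every assignment gives 1 — tautology.
In Ł7: every assignment gives 1 — tautology.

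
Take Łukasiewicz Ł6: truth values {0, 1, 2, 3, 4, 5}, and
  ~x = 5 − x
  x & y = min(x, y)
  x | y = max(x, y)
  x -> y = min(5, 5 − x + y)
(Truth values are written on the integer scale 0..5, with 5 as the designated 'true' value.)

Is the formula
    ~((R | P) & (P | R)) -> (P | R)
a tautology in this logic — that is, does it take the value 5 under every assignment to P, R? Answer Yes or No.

No

Counterexample: take P = 0, R = 0.
R | P = 0 | 0 = 0
P | R = 0 | 0 = 0
(R | P) & (P | R) = 0 & 0 = 0
~((R | P) & (P | R)) = ~0 = 5
~((R | P) & (P | R)) -> (P | R) = 5 -> 0 = 0
This gives 0 ≠ 5.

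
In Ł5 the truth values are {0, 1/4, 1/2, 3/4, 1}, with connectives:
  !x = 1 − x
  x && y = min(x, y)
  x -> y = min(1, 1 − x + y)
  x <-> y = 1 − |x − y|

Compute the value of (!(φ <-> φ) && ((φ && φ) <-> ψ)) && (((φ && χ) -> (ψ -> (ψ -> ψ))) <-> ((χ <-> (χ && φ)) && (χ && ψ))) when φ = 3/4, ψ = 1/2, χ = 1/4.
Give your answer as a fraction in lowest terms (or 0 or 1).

φ <-> φ = 3/4 <-> 3/4 = 1
!(φ <-> φ) = !1 = 0
φ && φ = 3/4 && 3/4 = 3/4
(φ && φ) <-> ψ = 3/4 <-> 1/2 = 3/4
!(φ <-> φ) && ((φ && φ) <-> ψ) = 0 && 3/4 = 0
φ && χ = 3/4 && 1/4 = 1/4
ψ -> ψ = 1/2 -> 1/2 = 1
ψ -> (ψ -> ψ) = 1/2 -> 1 = 1
(φ && χ) -> (ψ -> (ψ -> ψ)) = 1/4 -> 1 = 1
χ && φ = 1/4 && 3/4 = 1/4
χ <-> (χ && φ) = 1/4 <-> 1/4 = 1
χ && ψ = 1/4 && 1/2 = 1/4
(χ <-> (χ && φ)) && (χ && ψ) = 1 && 1/4 = 1/4
((φ && χ) -> (ψ -> (ψ -> ψ))) <-> ((χ <-> (χ && φ)) && (χ && ψ)) = 1 <-> 1/4 = 1/4
(!(φ <-> φ) && ((φ && φ) <-> ψ)) && (((φ && χ) -> (ψ -> (ψ -> ψ))) <-> ((χ <-> (χ && φ)) && (χ && ψ))) = 0 && 1/4 = 0

0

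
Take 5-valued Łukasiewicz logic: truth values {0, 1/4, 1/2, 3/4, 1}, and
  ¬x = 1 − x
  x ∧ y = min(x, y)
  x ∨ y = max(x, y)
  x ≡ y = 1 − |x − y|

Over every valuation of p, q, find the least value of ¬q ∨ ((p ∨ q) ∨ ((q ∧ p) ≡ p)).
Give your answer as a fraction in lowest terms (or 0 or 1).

Take p = 1/2, q = 1/4:
¬q = ¬1/4 = 3/4
p ∨ q = 1/2 ∨ 1/4 = 1/2
q ∧ p = 1/4 ∧ 1/2 = 1/4
(q ∧ p) ≡ p = 1/4 ≡ 1/2 = 3/4
(p ∨ q) ∨ ((q ∧ p) ≡ p) = 1/2 ∨ 3/4 = 3/4
¬q ∨ ((p ∨ q) ∨ ((q ∧ p) ≡ p)) = 3/4 ∨ 3/4 = 3/4
No assignment yields a value below 3/4, so this is the minimum.

3/4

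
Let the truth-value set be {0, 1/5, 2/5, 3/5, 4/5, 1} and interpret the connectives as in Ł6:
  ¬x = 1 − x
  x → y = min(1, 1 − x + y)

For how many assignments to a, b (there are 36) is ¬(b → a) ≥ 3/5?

6

value 1: 1 assignment (counts)
value 4/5: 2 assignments (counts)
value 3/5: 3 assignments (counts)
value 2/5: 4 assignments
value 1/5: 5 assignments
value 0: 21 assignments
So 6 of the 36 assignments meet the threshold.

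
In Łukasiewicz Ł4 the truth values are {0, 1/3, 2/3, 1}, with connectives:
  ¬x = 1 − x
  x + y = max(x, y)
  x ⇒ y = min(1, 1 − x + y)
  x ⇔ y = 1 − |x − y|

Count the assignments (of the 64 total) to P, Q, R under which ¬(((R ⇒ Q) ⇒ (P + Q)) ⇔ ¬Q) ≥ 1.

value 1: 17 assignments (counts)
value 2/3: 9 assignments
value 1/3: 24 assignments
value 0: 14 assignments
So 17 of the 64 assignments meet the threshold.

17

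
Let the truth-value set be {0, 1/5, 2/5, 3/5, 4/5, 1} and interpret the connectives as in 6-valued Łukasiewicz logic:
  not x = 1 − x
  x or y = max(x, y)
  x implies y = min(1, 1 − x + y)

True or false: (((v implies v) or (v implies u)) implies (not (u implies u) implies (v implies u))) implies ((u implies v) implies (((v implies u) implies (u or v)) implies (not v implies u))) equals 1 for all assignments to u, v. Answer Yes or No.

Counterexample: take u = 0, v = 1/5.
v implies v = 1/5 implies 1/5 = 1
v implies u = 1/5 implies 0 = 4/5
(v implies v) or (v implies u) = 1 or 4/5 = 1
u implies u = 0 implies 0 = 1
not (u implies u) = not 1 = 0
v implies u = 1/5 implies 0 = 4/5
not (u implies u) implies (v implies u) = 0 implies 4/5 = 1
((v implies v) or (v implies u)) implies (not (u implies u) implies (v implies u)) = 1 implies 1 = 1
u implies v = 0 implies 1/5 = 1
v implies u = 1/5 implies 0 = 4/5
u or v = 0 or 1/5 = 1/5
(v implies u) implies (u or v) = 4/5 implies 1/5 = 2/5
not v = not 1/5 = 4/5
not v implies u = 4/5 implies 0 = 1/5
((v implies u) implies (u or v)) implies (not v implies u) = 2/5 implies 1/5 = 4/5
(u implies v) implies (((v implies u) implies (u or v)) implies (not v implies u)) = 1 implies 4/5 = 4/5
(((v implies v) or (v implies u)) implies (not (u implies u) implies (v implies u))) implies ((u implies v) implies (((v implies u) implies (u or v)) implies (not v implies u))) = 1 implies 4/5 = 4/5
This gives 4/5 ≠ 1.

No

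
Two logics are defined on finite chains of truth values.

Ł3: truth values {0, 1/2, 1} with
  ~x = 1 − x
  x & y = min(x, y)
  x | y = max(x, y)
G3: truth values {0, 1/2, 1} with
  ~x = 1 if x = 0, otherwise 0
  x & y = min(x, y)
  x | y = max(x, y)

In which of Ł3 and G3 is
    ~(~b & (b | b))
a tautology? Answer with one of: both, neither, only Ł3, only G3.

only G3

In Ł3: at b = 1/2 the value is 1/2 — not a tautology.
In G3: every assignment gives 1 — tautology.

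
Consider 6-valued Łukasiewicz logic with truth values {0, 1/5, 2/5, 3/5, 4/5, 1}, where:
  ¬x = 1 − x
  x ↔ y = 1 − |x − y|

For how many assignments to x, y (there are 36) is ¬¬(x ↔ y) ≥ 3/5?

value 1: 6 assignments (counts)
value 4/5: 10 assignments (counts)
value 3/5: 8 assignments (counts)
value 2/5: 6 assignments
value 1/5: 4 assignments
value 0: 2 assignments
So 24 of the 36 assignments meet the threshold.

24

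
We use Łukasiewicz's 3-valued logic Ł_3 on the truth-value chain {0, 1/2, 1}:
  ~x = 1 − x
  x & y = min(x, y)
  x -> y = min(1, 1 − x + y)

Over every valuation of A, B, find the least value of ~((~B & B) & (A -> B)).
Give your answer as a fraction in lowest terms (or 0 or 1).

1/2

Take A = 0, B = 1/2:
~B = ~1/2 = 1/2
~B & B = 1/2 & 1/2 = 1/2
A -> B = 0 -> 1/2 = 1
(~B & B) & (A -> B) = 1/2 & 1 = 1/2
~((~B & B) & (A -> B)) = ~1/2 = 1/2
No assignment yields a value below 1/2, so this is the minimum.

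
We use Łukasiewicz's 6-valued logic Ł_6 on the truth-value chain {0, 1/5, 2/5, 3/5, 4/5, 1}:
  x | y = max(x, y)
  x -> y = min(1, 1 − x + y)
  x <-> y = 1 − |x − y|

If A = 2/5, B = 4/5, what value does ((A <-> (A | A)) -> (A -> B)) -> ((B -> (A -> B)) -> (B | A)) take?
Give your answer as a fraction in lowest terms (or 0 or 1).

A | A = 2/5 | 2/5 = 2/5
A <-> (A | A) = 2/5 <-> 2/5 = 1
A -> B = 2/5 -> 4/5 = 1
(A <-> (A | A)) -> (A -> B) = 1 -> 1 = 1
A -> B = 2/5 -> 4/5 = 1
B -> (A -> B) = 4/5 -> 1 = 1
B | A = 4/5 | 2/5 = 4/5
(B -> (A -> B)) -> (B | A) = 1 -> 4/5 = 4/5
((A <-> (A | A)) -> (A -> B)) -> ((B -> (A -> B)) -> (B | A)) = 1 -> 4/5 = 4/5

4/5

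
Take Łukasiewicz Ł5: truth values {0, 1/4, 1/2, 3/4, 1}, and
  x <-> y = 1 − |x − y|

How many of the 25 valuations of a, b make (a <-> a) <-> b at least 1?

5

value 1: 5 assignments (counts)
value 3/4: 5 assignments
value 1/2: 5 assignments
value 1/4: 5 assignments
value 0: 5 assignments
So 5 of the 25 assignments meet the threshold.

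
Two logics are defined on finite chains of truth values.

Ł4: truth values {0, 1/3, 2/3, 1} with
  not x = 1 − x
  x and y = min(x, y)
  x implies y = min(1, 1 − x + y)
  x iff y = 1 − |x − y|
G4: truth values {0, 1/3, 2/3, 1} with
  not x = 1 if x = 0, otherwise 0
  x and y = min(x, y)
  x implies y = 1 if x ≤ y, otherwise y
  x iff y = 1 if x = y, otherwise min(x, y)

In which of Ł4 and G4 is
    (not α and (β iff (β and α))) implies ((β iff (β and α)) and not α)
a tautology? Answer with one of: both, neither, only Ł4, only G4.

both

In Ł4: every assignment gives 1 — tautology.
In G4: every assignment gives 1 — tautology.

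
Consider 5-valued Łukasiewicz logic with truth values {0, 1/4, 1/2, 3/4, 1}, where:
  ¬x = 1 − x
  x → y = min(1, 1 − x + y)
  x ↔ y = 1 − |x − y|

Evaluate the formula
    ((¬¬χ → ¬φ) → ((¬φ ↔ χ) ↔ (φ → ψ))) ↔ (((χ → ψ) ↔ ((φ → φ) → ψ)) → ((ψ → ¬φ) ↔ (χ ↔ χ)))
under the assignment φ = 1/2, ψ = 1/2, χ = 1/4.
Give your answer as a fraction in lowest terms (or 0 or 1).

¬χ = ¬1/4 = 3/4
¬¬χ = ¬3/4 = 1/4
¬φ = ¬1/2 = 1/2
¬¬χ → ¬φ = 1/4 → 1/2 = 1
¬φ = ¬1/2 = 1/2
¬φ ↔ χ = 1/2 ↔ 1/4 = 3/4
φ → ψ = 1/2 → 1/2 = 1
(¬φ ↔ χ) ↔ (φ → ψ) = 3/4 ↔ 1 = 3/4
(¬¬χ → ¬φ) → ((¬φ ↔ χ) ↔ (φ → ψ)) = 1 → 3/4 = 3/4
χ → ψ = 1/4 → 1/2 = 1
φ → φ = 1/2 → 1/2 = 1
(φ → φ) → ψ = 1 → 1/2 = 1/2
(χ → ψ) ↔ ((φ → φ) → ψ) = 1 ↔ 1/2 = 1/2
¬φ = ¬1/2 = 1/2
ψ → ¬φ = 1/2 → 1/2 = 1
χ ↔ χ = 1/4 ↔ 1/4 = 1
(ψ → ¬φ) ↔ (χ ↔ χ) = 1 ↔ 1 = 1
((χ → ψ) ↔ ((φ → φ) → ψ)) → ((ψ → ¬φ) ↔ (χ ↔ χ)) = 1/2 → 1 = 1
((¬¬χ → ¬φ) → ((¬φ ↔ χ) ↔ (φ → ψ))) ↔ (((χ → ψ) ↔ ((φ → φ) → ψ)) → ((ψ → ¬φ) ↔ (χ ↔ χ))) = 3/4 ↔ 1 = 3/4

3/4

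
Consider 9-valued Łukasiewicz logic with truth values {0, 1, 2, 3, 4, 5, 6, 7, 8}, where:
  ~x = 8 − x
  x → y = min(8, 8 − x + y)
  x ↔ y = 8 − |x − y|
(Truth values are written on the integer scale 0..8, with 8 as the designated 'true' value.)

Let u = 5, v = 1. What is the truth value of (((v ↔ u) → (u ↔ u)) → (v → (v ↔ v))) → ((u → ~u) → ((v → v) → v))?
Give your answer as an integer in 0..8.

v ↔ u = 1 ↔ 5 = 4
u ↔ u = 5 ↔ 5 = 8
(v ↔ u) → (u ↔ u) = 4 → 8 = 8
v ↔ v = 1 ↔ 1 = 8
v → (v ↔ v) = 1 → 8 = 8
((v ↔ u) → (u ↔ u)) → (v → (v ↔ v)) = 8 → 8 = 8
~u = ~5 = 3
u → ~u = 5 → 3 = 6
v → v = 1 → 1 = 8
(v → v) → v = 8 → 1 = 1
(u → ~u) → ((v → v) → v) = 6 → 1 = 3
(((v ↔ u) → (u ↔ u)) → (v → (v ↔ v))) → ((u → ~u) → ((v → v) → v)) = 8 → 3 = 3

3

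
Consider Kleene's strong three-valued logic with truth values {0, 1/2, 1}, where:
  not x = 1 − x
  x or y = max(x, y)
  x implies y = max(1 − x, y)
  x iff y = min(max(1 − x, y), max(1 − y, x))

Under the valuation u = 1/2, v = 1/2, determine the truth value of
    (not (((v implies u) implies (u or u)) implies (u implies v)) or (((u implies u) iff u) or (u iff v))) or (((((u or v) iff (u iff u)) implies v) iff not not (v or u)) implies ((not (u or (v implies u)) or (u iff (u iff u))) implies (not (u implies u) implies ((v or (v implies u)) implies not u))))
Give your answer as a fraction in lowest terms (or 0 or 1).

v implies u = 1/2 implies 1/2 = 1/2
u or u = 1/2 or 1/2 = 1/2
(v implies u) implies (u or u) = 1/2 implies 1/2 = 1/2
u implies v = 1/2 implies 1/2 = 1/2
((v implies u) implies (u or u)) implies (u implies v) = 1/2 implies 1/2 = 1/2
not (((v implies u) implies (u or u)) implies (u implies v)) = not 1/2 = 1/2
u implies u = 1/2 implies 1/2 = 1/2
(u implies u) iff u = 1/2 iff 1/2 = 1/2
u iff v = 1/2 iff 1/2 = 1/2
((u implies u) iff u) or (u iff v) = 1/2 or 1/2 = 1/2
not (((v implies u) implies (u or u)) implies (u implies v)) or (((u implies u) iff u) or (u iff v)) = 1/2 or 1/2 = 1/2
u or v = 1/2 or 1/2 = 1/2
u iff u = 1/2 iff 1/2 = 1/2
(u or v) iff (u iff u) = 1/2 iff 1/2 = 1/2
((u or v) iff (u iff u)) implies v = 1/2 implies 1/2 = 1/2
v or u = 1/2 or 1/2 = 1/2
not (v or u) = not 1/2 = 1/2
not not (v or u) = not 1/2 = 1/2
(((u or v) iff (u iff u)) implies v) iff not not (v or u) = 1/2 iff 1/2 = 1/2
v implies u = 1/2 implies 1/2 = 1/2
u or (v implies u) = 1/2 or 1/2 = 1/2
not (u or (v implies u)) = not 1/2 = 1/2
u iff u = 1/2 iff 1/2 = 1/2
u iff (u iff u) = 1/2 iff 1/2 = 1/2
not (u or (v implies u)) or (u iff (u iff u)) = 1/2 or 1/2 = 1/2
u implies u = 1/2 implies 1/2 = 1/2
not (u implies u) = not 1/2 = 1/2
v implies u = 1/2 implies 1/2 = 1/2
v or (v implies u) = 1/2 or 1/2 = 1/2
not u = not 1/2 = 1/2
(v or (v implies u)) implies not u = 1/2 implies 1/2 = 1/2
not (u implies u) implies ((v or (v implies u)) implies not u) = 1/2 implies 1/2 = 1/2
(not (u or (v implies u)) or (u iff (u iff u))) implies (not (u implies u) implies ((v or (v implies u)) implies not u)) = 1/2 implies 1/2 = 1/2
((((u or v) iff (u iff u)) implies v) iff not not (v or u)) implies ((not (u or (v implies u)) or (u iff (u iff u))) implies (not (u implies u) implies ((v or (v implies u)) implies not u))) = 1/2 implies 1/2 = 1/2
(not (((v implies u) implies (u or u)) implies (u implies v)) or (((u implies u) iff u) or (u iff v))) or (((((u or v) iff (u iff u)) implies v) iff not not (v or u)) implies ((not (u or (v implies u)) or (u iff (u iff u))) implies (not (u implies u) implies ((v or (v implies u)) implies not u)))) = 1/2 or 1/2 = 1/2

1/2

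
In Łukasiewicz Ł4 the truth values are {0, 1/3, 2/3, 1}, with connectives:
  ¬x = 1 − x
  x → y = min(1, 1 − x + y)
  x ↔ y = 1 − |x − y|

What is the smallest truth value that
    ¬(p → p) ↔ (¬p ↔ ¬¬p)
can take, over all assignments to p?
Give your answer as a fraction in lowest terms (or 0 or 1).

Take p = 1/3:
p → p = 1/3 → 1/3 = 1
¬(p → p) = ¬1 = 0
¬p = ¬1/3 = 2/3
¬p = ¬1/3 = 2/3
¬¬p = ¬2/3 = 1/3
¬p ↔ ¬¬p = 2/3 ↔ 1/3 = 2/3
¬(p → p) ↔ (¬p ↔ ¬¬p) = 0 ↔ 2/3 = 1/3
No assignment yields a value below 1/3, so this is the minimum.

1/3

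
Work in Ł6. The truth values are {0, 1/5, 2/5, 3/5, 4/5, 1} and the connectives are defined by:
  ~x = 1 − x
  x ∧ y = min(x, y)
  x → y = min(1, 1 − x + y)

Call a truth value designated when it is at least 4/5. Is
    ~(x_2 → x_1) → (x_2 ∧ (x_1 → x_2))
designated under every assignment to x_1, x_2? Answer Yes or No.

At x_1 = 3/5, x_2 = 3/5, for instance:
x_2 → x_1 = 3/5 → 3/5 = 1
~(x_2 → x_1) = ~1 = 0
x_1 → x_2 = 3/5 → 3/5 = 1
x_2 ∧ (x_1 → x_2) = 3/5 ∧ 1 = 3/5
~(x_2 → x_1) → (x_2 ∧ (x_1 → x_2)) = 0 → 3/5 = 1
and checking the remaining 35 assignments likewise gives ≥ 4/5 in every case.

Yes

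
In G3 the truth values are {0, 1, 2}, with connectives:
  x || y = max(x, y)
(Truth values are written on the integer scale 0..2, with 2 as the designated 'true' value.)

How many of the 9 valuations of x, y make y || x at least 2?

5

x = 0, y = 0 ↦ 0  <
x = 0, y = 1 ↦ 1  <
x = 0, y = 2 ↦ 2  ≥
x = 1, y = 0 ↦ 1  <
x = 1, y = 1 ↦ 1  <
x = 1, y = 2 ↦ 2  ≥
x = 2, y = 0 ↦ 2  ≥
x = 2, y = 1 ↦ 2  ≥
x = 2, y = 2 ↦ 2  ≥
So 5 of the 9 assignments meet the threshold.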